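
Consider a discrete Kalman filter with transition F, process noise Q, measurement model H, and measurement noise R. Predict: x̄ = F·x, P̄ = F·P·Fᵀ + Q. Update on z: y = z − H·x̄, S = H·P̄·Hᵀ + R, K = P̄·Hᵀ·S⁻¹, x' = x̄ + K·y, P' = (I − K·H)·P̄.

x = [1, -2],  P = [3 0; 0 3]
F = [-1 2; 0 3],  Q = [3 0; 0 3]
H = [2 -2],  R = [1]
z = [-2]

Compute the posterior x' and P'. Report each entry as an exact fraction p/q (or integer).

x' = [-5, -198/49]
P' = [18 18; 18 894/49]

x̄ = F·x = [-5, -6]
P̄ = F·P·Fᵀ + Q = [18 18; 18 30]
y = z − H·x̄ = [-4]
S = H·P̄·Hᵀ + R = [49]
K = P̄·Hᵀ·S⁻¹ = [0; -24/49]
x' = x̄ + K·y = [-5, -198/49]
P' = (I − K·H)·P̄ = [18 18; 18 894/49]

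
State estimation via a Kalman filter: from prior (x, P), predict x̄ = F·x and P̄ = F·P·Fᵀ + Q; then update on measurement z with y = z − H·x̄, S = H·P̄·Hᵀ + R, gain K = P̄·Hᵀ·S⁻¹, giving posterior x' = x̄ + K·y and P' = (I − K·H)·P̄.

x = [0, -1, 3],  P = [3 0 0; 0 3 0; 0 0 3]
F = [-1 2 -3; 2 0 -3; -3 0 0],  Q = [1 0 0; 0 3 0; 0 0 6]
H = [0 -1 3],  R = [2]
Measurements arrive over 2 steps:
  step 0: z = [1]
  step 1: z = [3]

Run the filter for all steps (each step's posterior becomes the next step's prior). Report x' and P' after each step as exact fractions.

step 0: x' = [-4987/449, -3273/449, -936/449], P' = [19271/449 10005/449 3339/449; 10005/449 9642/449 3150/449; 3339/449 3150/449 1128/449]
step 1: x' = [-2702981/1074030, 9274/107403, 186974/179005], P' = [28345231/2148060 -709207/107403 -776809/358010; -709207/107403 1229585/107403 133229/35801; -776809/358010 133229/35801 256158/179005]

step 0: x̄ = F·x = [-11, -9, 0]
step 0: P̄ = F·P·Fᵀ + Q = [43 21 9; 21 42 -18; 9 -18 33]
step 0: y = z − H·x̄ = [-8]
step 0: S = H·P̄·Hᵀ + R = [449]
step 0: K = P̄·Hᵀ·S⁻¹ = [6/449; -96/449; 117/449]
step 0: x' = x̄ + K·y = [-4987/449, -3273/449, -936/449]
step 0: P' = (I − K·H)·P̄ = [19271/449 10005/449 3339/449; 10005/449 9642/449 3150/449; 3339/449 3150/449 1128/449]
step 1: x̄ = F·x = [1249/449, -7166/449, 14961/449]
step 1: P̄ = F·P·Fᵀ + Q = [10654/449 -17287/449 27834/449; -17287/449 48515/449 -85575/449; 27834/449 -85575/449 176133/449]
step 1: y = z − H·x̄ = [-50702/449]
step 1: S = H·P̄·Hᵀ + R = [2148060/449]
step 1: K = P̄·Hᵀ·S⁻¹ = [100789/2148060; -15262/107403; 102329/358010]
step 1: x' = x̄ + K·y = [-2702981/1074030, 9274/107403, 186974/179005]
step 1: P' = (I − K·H)·P̄ = [28345231/2148060 -709207/107403 -776809/358010; -709207/107403 1229585/107403 133229/35801; -776809/358010 133229/35801 256158/179005]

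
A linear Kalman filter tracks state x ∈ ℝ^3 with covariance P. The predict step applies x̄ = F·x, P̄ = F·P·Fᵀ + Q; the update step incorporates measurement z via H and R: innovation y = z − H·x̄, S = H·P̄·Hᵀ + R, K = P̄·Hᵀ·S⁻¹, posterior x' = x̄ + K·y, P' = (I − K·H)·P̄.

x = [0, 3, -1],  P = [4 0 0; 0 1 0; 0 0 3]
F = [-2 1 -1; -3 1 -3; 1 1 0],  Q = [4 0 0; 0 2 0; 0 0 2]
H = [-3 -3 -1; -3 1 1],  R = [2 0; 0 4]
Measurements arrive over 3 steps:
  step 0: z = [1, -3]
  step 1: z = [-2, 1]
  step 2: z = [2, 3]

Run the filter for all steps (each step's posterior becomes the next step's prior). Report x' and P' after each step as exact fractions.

step 0: x' = [42936/38563, -97198/38563, 127929/38563], P' = [12409/38563 -17671/38563 22334/38563; -17671/38563 50007/38563 -77680/38563; 22334/38563 -77680/38563 165318/38563]
step 1: x' = [-25966788/392956099, 265561609/392956099, 24632820/392956099], P' = [323302994/1178868297 -356719550/1178868297 311141840/1178868297; -356719550/1178868297 897705770/1178868297 -1069111388/1178868297; 311141840/1178868297 -1069111388/1178868297 2333253524/1178868297]
step 2: x' = [-6535419773383/9035466334933, -1616139194419/9035466334933, 6396303406711/9035466334933], P' = [2471224770692/9035466334933 -2719528870694/9035466334933 2375249516238/9035466334933; -2719528870694/9035466334933 6848505506536/9035466334933 -8172728892414/9035466334933; 2375249516238/9035466334933 -8172728892414/9035466334933 17868961589220/9035466334933]

step 0: x̄ = F·x = [4, 6, 3]
step 0: P̄ = F·P·Fᵀ + Q = [24 34 -7; 34 66 -11; -7 -11 7]
step 0: y = z − H·x̄ = [34, 0]
step 0: S = H·P̄·Hᵀ + R = [1323 259; 259 109]
step 0: K = P̄·Hᵀ·S⁻¹ = [-3274/38563 -1163/5509; -9664/38563 905/5509; 360/38563 737/5509]
step 0: x' = x̄ + K·y = [42936/38563, -97198/38563, 127929/38563]
step 0: P' = (I − K·H)·P̄ = [12409/38563 -17671/38563 22334/38563; -17671/38563 50007/38563 -77680/38563; 22334/38563 -77680/38563 165318/38563]
step 1: x̄ = F·x = [-310999/38563, -609793/38563, -54262/38563]
step 1: P̄ = F·P·Fᵀ + Q = [734593/38563 1220496/38563 98206/38563; 1220496/38563 2700794/38563 214160/38563; 98206/38563 214160/38563 104200/38563]
step 1: y = z − H·x̄ = [-2893764/38563, -230379/38563]
step 1: S = H·P̄·Hᵀ + R = [54942933/38563 4871091/38563; 4871091/38563 2086691/38563]
step 1: K = P̄·Hᵀ·S⁻¹ = [-105446086/1178868297 -84623891/392956099; -276923636/1178868297 74896086/392956099; -29672440/1178868297 27559718/392956099]
step 1: x' = x̄ + K·y = [-25966788/392956099, 265561609/392956099, 24632820/392956099]
step 1: P' = (I − K·H)·P̄ = [323302994/1178868297 -356719550/1178868297 311141840/1178868297; -356719550/1178868297 897705770/1178868297 -1069111388/1178868297; 311141840/1178868297 -1069111388/1178868297 2333253524/1178868297]
step 2: x̄ = F·x = [292862365/392956099, 269563513/392956099, 239594821/392956099]
step 2: P̄ = F·P·Fᵀ + Q = [14049312794/1178868297 18697604168/1178868297 455262960/392956099; 18697604168/1178868297 41319989774/1178868297 971714844/392956099; 455262960/392956099 971714844/392956099 955102086/392956099]
step 2: y = z − H·x̄ = [2712784653/392956099, 1548297058/392956099]
step 2: S = H·P̄·Hᵀ + R = [288596413820/392956099 33381195482/392956099; 33381195482/392956099 60794515142/1178868297]
step 2: K = P̄·Hᵀ·S⁻¹ = [-815168608116/9035466334933 -1939488416633/9035466334933; -2107100507556/9035466334933 1708590806551/9035466334933; -238261730346/9035466334933 642621037023/9035466334933]
step 2: x' = x̄ + K·y = [-6535419773383/9035466334933, -1616139194419/9035466334933, 6396303406711/9035466334933]
step 2: P' = (I − K·H)·P̄ = [2471224770692/9035466334933 -2719528870694/9035466334933 2375249516238/9035466334933; -2719528870694/9035466334933 6848505506536/9035466334933 -8172728892414/9035466334933; 2375249516238/9035466334933 -8172728892414/9035466334933 17868961589220/9035466334933]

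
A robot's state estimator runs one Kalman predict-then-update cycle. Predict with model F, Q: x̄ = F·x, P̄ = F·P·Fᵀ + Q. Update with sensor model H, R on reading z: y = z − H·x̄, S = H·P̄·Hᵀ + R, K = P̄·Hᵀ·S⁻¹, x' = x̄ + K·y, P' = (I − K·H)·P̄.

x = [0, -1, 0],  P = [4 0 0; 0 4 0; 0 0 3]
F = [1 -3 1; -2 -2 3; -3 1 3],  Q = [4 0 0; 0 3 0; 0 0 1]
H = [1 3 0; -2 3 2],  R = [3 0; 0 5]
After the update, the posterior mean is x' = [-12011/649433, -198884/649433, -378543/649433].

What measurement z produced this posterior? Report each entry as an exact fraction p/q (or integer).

z = [-1, -2]

x̄ = F·x = [3, 2, -1]
P̄ = F·P·Fᵀ + Q = [47 25 -15; 25 62 43; -15 43 68]
S = H·P̄·Hᵀ + R = [758 617; 617 1359]
K = P̄·Hᵀ·S⁻¹ = [196031/649433 -112416/649433; 149775/649433 38089/649433; -27089/649433 153272/649433]
x' − x̄ = [-1960310/649433, -1497750/649433, 270890/649433] = K·y
y = (KᵀK)⁻¹·Kᵀ·(x' − x̄) = [-10, 0]
z = y + H·x̄ = [-10, 0] + [9, -2] = [-1, -2]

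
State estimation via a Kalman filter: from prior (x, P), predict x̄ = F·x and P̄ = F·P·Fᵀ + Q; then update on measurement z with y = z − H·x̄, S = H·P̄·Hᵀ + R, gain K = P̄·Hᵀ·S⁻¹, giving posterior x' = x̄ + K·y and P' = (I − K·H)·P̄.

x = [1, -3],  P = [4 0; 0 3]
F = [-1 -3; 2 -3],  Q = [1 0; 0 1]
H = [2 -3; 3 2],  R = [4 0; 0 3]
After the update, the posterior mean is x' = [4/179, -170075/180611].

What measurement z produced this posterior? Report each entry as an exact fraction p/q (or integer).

x̄ = F·x = [8, 11]
P̄ = F·P·Fᵀ + Q = [32 19; 19 44]
S = H·P̄·Hᵀ + R = [300 -167; -167 695]
K = P̄·Hᵀ·S⁻¹ = [27/179 41/179; -41115/180611 27802/180611]
x' − x̄ = [-1428/179, -2156796/180611] = K·y
y = (KᵀK)⁻¹·Kᵀ·(x' − x̄) = [20, -48]
z = y + H·x̄ = [20, -48] + [-17, 46] = [3, -2]

z = [3, -2]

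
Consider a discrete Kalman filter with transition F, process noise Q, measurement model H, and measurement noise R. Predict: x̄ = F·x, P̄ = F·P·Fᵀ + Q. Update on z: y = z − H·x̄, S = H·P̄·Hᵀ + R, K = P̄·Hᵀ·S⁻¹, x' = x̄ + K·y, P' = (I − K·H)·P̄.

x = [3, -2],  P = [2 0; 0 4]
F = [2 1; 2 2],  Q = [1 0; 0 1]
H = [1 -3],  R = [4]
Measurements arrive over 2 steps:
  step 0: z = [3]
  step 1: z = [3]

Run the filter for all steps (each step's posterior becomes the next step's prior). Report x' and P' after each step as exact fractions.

step 0: x̄ = F·x = [4, 2]
step 0: P̄ = F·P·Fᵀ + Q = [13 16; 16 25]
step 0: y = z − H·x̄ = [5]
step 0: S = H·P̄·Hᵀ + R = [146]
step 0: K = P̄·Hᵀ·S⁻¹ = [-35/146; -59/146]
step 0: x' = x̄ + K·y = [409/146, -3/146]
step 0: P' = (I − K·H)·P̄ = [673/146 271/146; 271/146 169/146]
step 1: x̄ = F·x = [815/146, 406/73]
step 1: P̄ = F·P·Fᵀ + Q = [4091/146 2328/73; 2328/73 2841/73]
step 1: y = z − H·x̄ = [2059/146]
step 1: S = H·P̄·Hᵀ + R = [27877/146]
step 1: K = P̄·Hᵀ·S⁻¹ = [-9877/27877; -12390/27877]
step 1: x' = x̄ + K·y = [16322/27877, -19691/27877]
step 1: P' = (I − K·H)·P̄ = [112943/27877 50817/27877; 50817/27877 33459/27877]

step 0: x' = [409/146, -3/146], P' = [673/146 271/146; 271/146 169/146]
step 1: x' = [16322/27877, -19691/27877], P' = [112943/27877 50817/27877; 50817/27877 33459/27877]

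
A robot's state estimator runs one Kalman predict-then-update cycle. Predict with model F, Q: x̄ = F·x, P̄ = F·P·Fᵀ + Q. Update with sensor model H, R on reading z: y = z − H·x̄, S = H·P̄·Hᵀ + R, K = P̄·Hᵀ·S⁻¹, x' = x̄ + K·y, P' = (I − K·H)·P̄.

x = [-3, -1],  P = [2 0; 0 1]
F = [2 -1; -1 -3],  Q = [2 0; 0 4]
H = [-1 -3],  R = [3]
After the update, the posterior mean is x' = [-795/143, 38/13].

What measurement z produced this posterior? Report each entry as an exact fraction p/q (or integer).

z = [-3]

x̄ = F·x = [-5, 6]
P̄ = F·P·Fᵀ + Q = [11 -1; -1 15]
S = H·P̄·Hᵀ + R = [143]
K = P̄·Hᵀ·S⁻¹ = [-8/143; -4/13]
x' − x̄ = [-80/143, -40/13] = K·y
y = (KᵀK)⁻¹·Kᵀ·(x' − x̄) = [10]
z = y + H·x̄ = [10] + [-13] = [-3]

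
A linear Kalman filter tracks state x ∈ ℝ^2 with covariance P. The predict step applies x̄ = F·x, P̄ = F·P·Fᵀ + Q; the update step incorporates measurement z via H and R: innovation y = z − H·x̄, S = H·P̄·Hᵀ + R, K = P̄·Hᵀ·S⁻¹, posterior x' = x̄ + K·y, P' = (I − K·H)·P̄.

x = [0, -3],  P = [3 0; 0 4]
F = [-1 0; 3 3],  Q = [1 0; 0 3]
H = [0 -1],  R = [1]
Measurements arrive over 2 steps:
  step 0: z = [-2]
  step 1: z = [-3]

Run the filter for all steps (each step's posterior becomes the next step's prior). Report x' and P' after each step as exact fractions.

step 0: x' = [-99/67, 123/67], P' = [187/67 -9/67; -9/67 66/67]
step 1: x' = [2493/2383, 7020/2383], P' = [4778/2383 -534/2383; -534/2383 2316/2383]

step 0: x̄ = F·x = [0, -9]
step 0: P̄ = F·P·Fᵀ + Q = [4 -9; -9 66]
step 0: y = z − H·x̄ = [-11]
step 0: S = H·P̄·Hᵀ + R = [67]
step 0: K = P̄·Hᵀ·S⁻¹ = [9/67; -66/67]
step 0: x' = x̄ + K·y = [-99/67, 123/67]
step 0: P' = (I − K·H)·P̄ = [187/67 -9/67; -9/67 66/67]
step 1: x̄ = F·x = [99/67, 72/67]
step 1: P̄ = F·P·Fᵀ + Q = [254/67 -534/67; -534/67 2316/67]
step 1: y = z − H·x̄ = [-129/67]
step 1: S = H·P̄·Hᵀ + R = [2383/67]
step 1: K = P̄·Hᵀ·S⁻¹ = [534/2383; -2316/2383]
step 1: x' = x̄ + K·y = [2493/2383, 7020/2383]
step 1: P' = (I − K·H)·P̄ = [4778/2383 -534/2383; -534/2383 2316/2383]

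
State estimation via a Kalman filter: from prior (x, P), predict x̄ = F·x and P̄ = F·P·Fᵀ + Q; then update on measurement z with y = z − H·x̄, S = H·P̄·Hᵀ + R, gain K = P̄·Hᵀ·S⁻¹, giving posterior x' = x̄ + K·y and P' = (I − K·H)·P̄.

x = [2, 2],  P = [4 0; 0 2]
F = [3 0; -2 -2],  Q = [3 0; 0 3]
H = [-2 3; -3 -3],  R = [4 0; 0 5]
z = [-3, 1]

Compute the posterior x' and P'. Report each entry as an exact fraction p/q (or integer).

x' = [21849/55714, -22516/27857]
P' = [39417/111428 -1671/55714; -1671/55714 6813/27857]

x̄ = F·x = [6, -8]
P̄ = F·P·Fᵀ + Q = [39 -24; -24 27]
y = z − H·x̄ = [33, -5]
S = H·P̄·Hᵀ + R = [691 63; 63 167]
K = P̄·Hᵀ·S⁻¹ = [-22215/111428 -21645/111428; 11055/55714 -7173/55714]
x' = x̄ + K·y = [21849/55714, -22516/27857]
P' = (I − K·H)·P̄ = [39417/111428 -1671/55714; -1671/55714 6813/27857]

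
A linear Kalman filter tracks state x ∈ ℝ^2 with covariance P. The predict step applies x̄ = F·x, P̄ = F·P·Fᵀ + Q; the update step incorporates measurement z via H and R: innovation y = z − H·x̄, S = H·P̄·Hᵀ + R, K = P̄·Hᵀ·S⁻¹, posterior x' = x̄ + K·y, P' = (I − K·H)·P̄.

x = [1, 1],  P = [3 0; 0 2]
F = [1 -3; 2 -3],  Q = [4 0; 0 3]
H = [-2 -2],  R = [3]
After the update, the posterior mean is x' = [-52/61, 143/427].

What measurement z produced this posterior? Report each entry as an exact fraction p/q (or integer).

z = [1]

x̄ = F·x = [-2, -1]
P̄ = F·P·Fᵀ + Q = [25 24; 24 33]
S = H·P̄·Hᵀ + R = [427]
K = P̄·Hᵀ·S⁻¹ = [-14/61; -114/427]
x' − x̄ = [70/61, 570/427] = K·y
y = (KᵀK)⁻¹·Kᵀ·(x' − x̄) = [-5]
z = y + H·x̄ = [-5] + [6] = [1]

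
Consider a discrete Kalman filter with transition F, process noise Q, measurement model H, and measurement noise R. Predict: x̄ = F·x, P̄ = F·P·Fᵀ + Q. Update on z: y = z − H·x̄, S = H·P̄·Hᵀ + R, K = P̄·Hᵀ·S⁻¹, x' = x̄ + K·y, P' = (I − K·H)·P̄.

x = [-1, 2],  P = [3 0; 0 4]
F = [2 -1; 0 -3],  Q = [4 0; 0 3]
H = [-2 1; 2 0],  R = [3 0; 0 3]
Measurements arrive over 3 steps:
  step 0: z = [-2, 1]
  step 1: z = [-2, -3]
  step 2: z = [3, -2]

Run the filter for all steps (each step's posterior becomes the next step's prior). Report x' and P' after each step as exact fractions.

step 0: x̄ = F·x = [-4, -6]
step 0: P̄ = F·P·Fᵀ + Q = [20 12; 12 39]
step 0: y = z − H·x̄ = [-4, 9]
step 0: S = H·P̄·Hᵀ + R = [74 -56; -56 83]
step 0: K = P̄·Hᵀ·S⁻¹ = [-14/501 232/501; 863/1002 436/501]
step 0: x' = x̄ + K·y = [140/501, -808/501]
step 0: P' = (I − K·H)·P̄ = [116/167 218/167; 218/167 1735/334]
step 1: x̄ = F·x = [1088/501, 808/167]
step 1: P̄ = F·P·Fᵀ + Q = [2255/334 2589/334; 2589/334 16617/334]
step 1: y = z − H·x̄ = [-1250/501, -3679/501]
step 1: S = H·P̄·Hᵀ + R = [16283/334 -1921/167; -1921/167 5011/167]
step 1: K = P̄·Hᵀ·S⁻¹ = [-1921/148131 65924/148131; 134267/148131 128006/148131]
step 1: x' = x̄ + K·y = [-157618/148131, -558280/148131]
step 1: P' = (I − K·H)·P̄ = [32962/49377 64003/49377; 64003/49377 262273/49377]
step 2: x̄ = F·x = [243044/148131, 558280/49377]
step 2: P̄ = F·P·Fᵀ + Q = [335617/49377 134267/16459; 134267/16459 836196/16459]
step 2: y = z − H·x̄ = [-744359/148131, -782350/148131]
step 2: S = H·P̄·Hᵀ + R = [2387983/49377 -536866/49377; -536866/49377 1490599/49377]
step 2: K = P̄·Hᵀ·S⁻¹ = [-24403/2007621 9847924/22083831; 1823306/2007621 19158982/22083831]
step 2: x' = x̄ + K·y = [-14428919/22083831, 47719366/22083831]
step 2: P' = (I − K·H)·P̄ = [4923962/7361277 9579491/7361277; 9579491/7361277 39215348/7361277]

step 0: x' = [140/501, -808/501], P' = [116/167 218/167; 218/167 1735/334]
step 1: x' = [-157618/148131, -558280/148131], P' = [32962/49377 64003/49377; 64003/49377 262273/49377]
step 2: x' = [-14428919/22083831, 47719366/22083831], P' = [4923962/7361277 9579491/7361277; 9579491/7361277 39215348/7361277]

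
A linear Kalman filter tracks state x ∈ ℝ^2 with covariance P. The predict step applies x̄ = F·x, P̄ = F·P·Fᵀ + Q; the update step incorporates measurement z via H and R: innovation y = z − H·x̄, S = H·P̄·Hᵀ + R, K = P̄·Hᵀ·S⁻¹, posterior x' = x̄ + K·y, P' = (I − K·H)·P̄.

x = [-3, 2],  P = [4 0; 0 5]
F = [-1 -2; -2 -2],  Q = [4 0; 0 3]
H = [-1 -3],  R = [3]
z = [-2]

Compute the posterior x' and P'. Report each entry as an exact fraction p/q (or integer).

x̄ = F·x = [-1, 2]
P̄ = F·P·Fᵀ + Q = [28 28; 28 39]
y = z − H·x̄ = [3]
S = H·P̄·Hᵀ + R = [550]
K = P̄·Hᵀ·S⁻¹ = [-56/275; -29/110]
x' = x̄ + K·y = [-443/275, 133/110]
P' = (I − K·H)·P̄ = [1428/275 -84/55; -84/55 17/22]

x' = [-443/275, 133/110]
P' = [1428/275 -84/55; -84/55 17/22]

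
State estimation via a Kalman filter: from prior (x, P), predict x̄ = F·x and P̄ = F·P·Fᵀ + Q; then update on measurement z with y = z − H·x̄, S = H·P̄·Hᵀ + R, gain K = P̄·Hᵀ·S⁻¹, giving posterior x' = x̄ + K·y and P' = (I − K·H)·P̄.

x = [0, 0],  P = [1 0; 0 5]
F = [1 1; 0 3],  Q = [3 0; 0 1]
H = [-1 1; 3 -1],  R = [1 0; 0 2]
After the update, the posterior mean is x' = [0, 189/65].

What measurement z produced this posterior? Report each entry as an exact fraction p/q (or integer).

x̄ = F·x = [0, 0]
P̄ = F·P·Fᵀ + Q = [9 15; 15 46]
S = H·P̄·Hᵀ + R = [26 -13; -13 39]
K = P̄·Hᵀ·S⁻¹ = [6/13 6/13; 92/65 29/65]
x' − x̄ = [0, 189/65] = K·y
y = (KᵀK)⁻¹·Kᵀ·(x' − x̄) = [3, -3]
z = y + H·x̄ = [3, -3] + [0, 0] = [3, -3]

z = [3, -3]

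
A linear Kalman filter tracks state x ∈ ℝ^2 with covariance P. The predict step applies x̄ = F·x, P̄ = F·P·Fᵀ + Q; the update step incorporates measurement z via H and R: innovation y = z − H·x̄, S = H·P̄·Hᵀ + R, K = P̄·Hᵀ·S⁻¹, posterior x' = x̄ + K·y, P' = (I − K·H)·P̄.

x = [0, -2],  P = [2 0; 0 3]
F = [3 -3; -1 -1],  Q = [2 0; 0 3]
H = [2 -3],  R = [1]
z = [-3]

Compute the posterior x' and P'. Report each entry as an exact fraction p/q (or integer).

x' = [13/5, 68/25]
P' = [134/9 49/5; 49/5 164/25]

x̄ = F·x = [6, 2]
P̄ = F·P·Fᵀ + Q = [47 3; 3 8]
y = z − H·x̄ = [-9]
S = H·P̄·Hᵀ + R = [225]
K = P̄·Hᵀ·S⁻¹ = [17/45; -2/25]
x' = x̄ + K·y = [13/5, 68/25]
P' = (I − K·H)·P̄ = [134/9 49/5; 49/5 164/25]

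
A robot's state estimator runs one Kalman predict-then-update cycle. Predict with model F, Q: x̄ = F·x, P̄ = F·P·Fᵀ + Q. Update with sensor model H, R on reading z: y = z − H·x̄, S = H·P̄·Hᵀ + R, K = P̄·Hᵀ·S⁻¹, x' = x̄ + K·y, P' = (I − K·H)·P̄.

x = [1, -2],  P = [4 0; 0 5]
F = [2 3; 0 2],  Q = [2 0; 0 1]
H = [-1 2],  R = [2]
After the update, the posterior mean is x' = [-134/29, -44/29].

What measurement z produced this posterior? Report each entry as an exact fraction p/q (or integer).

z = [2]

x̄ = F·x = [-4, -4]
P̄ = F·P·Fᵀ + Q = [63 30; 30 21]
S = H·P̄·Hᵀ + R = [29]
K = P̄·Hᵀ·S⁻¹ = [-3/29; 12/29]
x' − x̄ = [-18/29, 72/29] = K·y
y = (KᵀK)⁻¹·Kᵀ·(x' − x̄) = [6]
z = y + H·x̄ = [6] + [-4] = [2]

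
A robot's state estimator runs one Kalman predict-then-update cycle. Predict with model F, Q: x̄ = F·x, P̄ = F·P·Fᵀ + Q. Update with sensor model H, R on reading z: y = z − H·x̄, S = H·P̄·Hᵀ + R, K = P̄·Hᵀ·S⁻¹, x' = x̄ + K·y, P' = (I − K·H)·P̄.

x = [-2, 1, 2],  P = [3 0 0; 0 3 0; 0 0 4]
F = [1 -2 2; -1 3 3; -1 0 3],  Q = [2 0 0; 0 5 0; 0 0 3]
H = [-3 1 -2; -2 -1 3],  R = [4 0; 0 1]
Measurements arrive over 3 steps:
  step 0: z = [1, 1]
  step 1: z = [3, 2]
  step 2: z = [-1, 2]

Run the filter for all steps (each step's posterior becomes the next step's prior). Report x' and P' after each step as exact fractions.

step 0: x̄ = F·x = [0, 11, 8]
step 0: P̄ = F·P·Fᵀ + Q = [33 3 21; 3 71 39; 21 39 42]
step 0: y = z − H·x̄ = [6, -12]
step 0: S = H·P̄·Hᵀ + R = [618 -32; -32 108]
step 0: K = P̄·Hᵀ·S⁻¹ = [-1887/8215 -2031/16430; -56/8215 3026/8215; -1278/8215 12177/32860]
step 0: x' = x̄ + K·y = [864/8215, 53717/8215, 21521/8215]
step 0: P' = (I − K·H)·P̄ = [4596/8215 35073/8215 28833/16430; 35073/8215 461329/8215 178167/8215; 28833/16430 178167/8215 280059/32860]
step 1: x̄ = F·x = [-63528/8215, 44970/1643, 63699/8215]
step 1: P̄ = F·P·Fᵀ + Q = [638439/8215 -432540/1643 -568947/8215; -432540/1643 6190267/6572 1637211/6572; -568947/8215 1637211/6572 2291499/32860]
step 1: y = z − H·x̄ = [-263391/8215, -76873/8215]
step 1: S = H·P̄·Hᵀ + R = [55083699/32860 7140311/16430; 7140311/16430 1353159/8215]
step 1: K = P̄·Hᵀ·S⁻¹ = [-254969787/1433533894 -394154385/2867067788; 967799257/1433533894 671328637/2867067788; 77499999/716766947 224583663/716766947]
step 1: x' = x̄ + K·y = [-2133385035/2867067788, 10131943715/2867067788, 971407863/716766947]
step 1: P' = (I − K·H)·P̄ = [919608321/2867067788 5047324515/2867067788 541032231/716766947; 5047324515/2867067788 90185058137/2867067788 8412586317/716766947; 541032231/716766947 8412586317/716766947 3239744814/716766947]
step 2: x̄ = F·x = [-14626009561/2867067788, 11046527634/716766947, 13790279391/2867067788]
step 2: P̄ = F·P·Fᵀ + Q = [138494348961/2867067788 -109218832527/716766947 -112809026439/2867067788; -109218832527/716766947 376497194497/716766947 98069195487/716766947; -112809026439/2867067788 98069195487/716766947 113166851445/2867067788]
step 2: y = z − H·x̄ = [-63350648225/2867067788, -20702611183/2867067788]
step 2: S = H·P̄·Hᵀ + R = [2915010131157/2867067788 734529918935/2867067788; 734529918935/2867067788 333881209773/2867067788]
step 2: K = P̄·Hᵀ·S⁻¹ = [-6811272286407/37820252201218 -5239472623881/37820252201218; 48559676421023/75640504402436 16546889966419/75640504402436; 14454568156575/151281008804872 46514665871835/151281008804872]
step 2: x' = x̄ + K·y = [-4600550859875/37820252201218, -26714094423037/75640504402436, 72382688144619/151281008804872]
step 2: P' = (I − K·H)·P̄ = [5848208557521/18910126100609 29919604905450/18910126100609 25997523805701/37820252201218; 29919604905450/18910126100609 1085814676034257/37820252201218 809177693759511/75640504402436; 25997523805701/37820252201218 809177693759511/75640504402436 624283414612155/151281008804872]

step 0: x' = [864/8215, 53717/8215, 21521/8215], P' = [4596/8215 35073/8215 28833/16430; 35073/8215 461329/8215 178167/8215; 28833/16430 178167/8215 280059/32860]
step 1: x' = [-2133385035/2867067788, 10131943715/2867067788, 971407863/716766947], P' = [919608321/2867067788 5047324515/2867067788 541032231/716766947; 5047324515/2867067788 90185058137/2867067788 8412586317/716766947; 541032231/716766947 8412586317/716766947 3239744814/716766947]
step 2: x' = [-4600550859875/37820252201218, -26714094423037/75640504402436, 72382688144619/151281008804872], P' = [5848208557521/18910126100609 29919604905450/18910126100609 25997523805701/37820252201218; 29919604905450/18910126100609 1085814676034257/37820252201218 809177693759511/75640504402436; 25997523805701/37820252201218 809177693759511/75640504402436 624283414612155/151281008804872]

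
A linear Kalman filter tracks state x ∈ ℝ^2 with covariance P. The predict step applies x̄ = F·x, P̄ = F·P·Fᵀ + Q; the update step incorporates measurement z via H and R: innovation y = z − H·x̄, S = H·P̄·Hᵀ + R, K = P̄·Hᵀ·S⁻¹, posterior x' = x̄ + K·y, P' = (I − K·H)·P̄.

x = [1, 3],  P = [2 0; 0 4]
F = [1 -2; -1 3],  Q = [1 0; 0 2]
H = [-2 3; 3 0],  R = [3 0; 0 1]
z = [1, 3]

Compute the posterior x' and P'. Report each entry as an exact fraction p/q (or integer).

x̄ = F·x = [-5, 8]
P̄ = F·P·Fᵀ + Q = [19 -26; -26 40]
y = z − H·x̄ = [-33, 18]
S = H·P̄·Hᵀ + R = [751 -348; -348 172]
K = P̄·Hᵀ·S⁻¹ = [-29/2017 2439/8068; 610/2017 639/4034]
x' = x̄ + K·y = [3695/4034, 1757/2017]
P' = (I − K·H)·P̄ = [813/8068 213/4034; 213/4034 681/2017]

x' = [3695/4034, 1757/2017]
P' = [813/8068 213/4034; 213/4034 681/2017]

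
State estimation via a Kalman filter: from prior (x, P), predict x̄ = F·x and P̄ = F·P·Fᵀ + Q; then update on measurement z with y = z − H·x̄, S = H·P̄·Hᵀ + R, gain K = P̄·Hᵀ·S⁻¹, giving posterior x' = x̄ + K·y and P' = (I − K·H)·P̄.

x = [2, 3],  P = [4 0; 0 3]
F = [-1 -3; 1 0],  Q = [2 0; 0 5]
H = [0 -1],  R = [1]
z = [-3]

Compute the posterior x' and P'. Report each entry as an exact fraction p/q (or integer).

x̄ = F·x = [-11, 2]
P̄ = F·P·Fᵀ + Q = [33 -4; -4 9]
y = z − H·x̄ = [-1]
S = H·P̄·Hᵀ + R = [10]
K = P̄·Hᵀ·S⁻¹ = [2/5; -9/10]
x' = x̄ + K·y = [-57/5, 29/10]
P' = (I − K·H)·P̄ = [157/5 -2/5; -2/5 9/10]

x' = [-57/5, 29/10]
P' = [157/5 -2/5; -2/5 9/10]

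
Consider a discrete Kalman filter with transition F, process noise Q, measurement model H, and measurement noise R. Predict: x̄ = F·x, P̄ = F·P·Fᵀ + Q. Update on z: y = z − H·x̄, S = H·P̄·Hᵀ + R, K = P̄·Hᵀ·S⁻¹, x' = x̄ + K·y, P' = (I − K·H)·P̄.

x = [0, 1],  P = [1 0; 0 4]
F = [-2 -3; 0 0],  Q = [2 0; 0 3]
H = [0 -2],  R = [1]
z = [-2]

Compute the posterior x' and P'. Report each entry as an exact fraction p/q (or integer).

x̄ = F·x = [-3, 0]
P̄ = F·P·Fᵀ + Q = [42 0; 0 3]
y = z − H·x̄ = [-2]
S = H·P̄·Hᵀ + R = [13]
K = P̄·Hᵀ·S⁻¹ = [0; -6/13]
x' = x̄ + K·y = [-3, 12/13]
P' = (I − K·H)·P̄ = [42 0; 0 3/13]

x' = [-3, 12/13]
P' = [42 0; 0 3/13]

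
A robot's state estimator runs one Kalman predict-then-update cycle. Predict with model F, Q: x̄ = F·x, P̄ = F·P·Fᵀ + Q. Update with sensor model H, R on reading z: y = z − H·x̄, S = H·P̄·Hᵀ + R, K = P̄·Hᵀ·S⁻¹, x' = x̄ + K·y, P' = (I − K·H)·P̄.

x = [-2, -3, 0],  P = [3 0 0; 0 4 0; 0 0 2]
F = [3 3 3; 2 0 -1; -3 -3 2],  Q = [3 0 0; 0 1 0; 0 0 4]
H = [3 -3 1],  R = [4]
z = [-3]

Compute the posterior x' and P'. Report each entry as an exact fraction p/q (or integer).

x̄ = F·x = [-15, -4, 15]
P̄ = F·P·Fᵀ + Q = [84 12 -51; 12 15 -22; -51 -22 75]
y = z − H·x̄ = [15]
S = H·P̄·Hᵀ + R = [580]
K = P̄·Hᵀ·S⁻¹ = [33/116; -31/580; -3/145]
x' = x̄ + K·y = [-1245/116, -557/116, 426/29]
P' = (I − K·H)·P̄ = [4299/116 2415/116 -1380/29; 2415/116 7739/580 -3283/145; -1380/29 -3283/145 10839/145]

x' = [-1245/116, -557/116, 426/29]
P' = [4299/116 2415/116 -1380/29; 2415/116 7739/580 -3283/145; -1380/29 -3283/145 10839/145]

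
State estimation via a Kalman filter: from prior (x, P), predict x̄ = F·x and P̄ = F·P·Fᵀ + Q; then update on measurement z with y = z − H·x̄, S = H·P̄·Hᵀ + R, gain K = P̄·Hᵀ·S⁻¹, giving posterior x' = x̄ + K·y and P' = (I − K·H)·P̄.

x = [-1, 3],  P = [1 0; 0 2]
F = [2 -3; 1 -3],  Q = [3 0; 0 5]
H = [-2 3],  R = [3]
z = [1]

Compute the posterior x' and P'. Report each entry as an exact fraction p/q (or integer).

x' = [-779/79, -502/79]
P' = [1875/79 1260/79; 1260/79 872/79]

x̄ = F·x = [-11, -10]
P̄ = F·P·Fᵀ + Q = [25 20; 20 24]
y = z − H·x̄ = [9]
S = H·P̄·Hᵀ + R = [79]
K = P̄·Hᵀ·S⁻¹ = [10/79; 32/79]
x' = x̄ + K·y = [-779/79, -502/79]
P' = (I − K·H)·P̄ = [1875/79 1260/79; 1260/79 872/79]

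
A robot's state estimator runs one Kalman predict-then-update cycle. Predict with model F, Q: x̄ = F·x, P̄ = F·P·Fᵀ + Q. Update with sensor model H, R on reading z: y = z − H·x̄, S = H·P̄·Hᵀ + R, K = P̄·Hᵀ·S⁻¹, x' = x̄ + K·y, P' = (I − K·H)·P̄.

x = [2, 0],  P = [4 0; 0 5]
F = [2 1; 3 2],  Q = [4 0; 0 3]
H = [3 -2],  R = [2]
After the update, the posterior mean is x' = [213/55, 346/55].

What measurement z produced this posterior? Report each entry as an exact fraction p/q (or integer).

x̄ = F·x = [4, 6]
P̄ = F·P·Fᵀ + Q = [25 34; 34 59]
S = H·P̄·Hᵀ + R = [55]
K = P̄·Hᵀ·S⁻¹ = [7/55; -16/55]
x' − x̄ = [-7/55, 16/55] = K·y
y = (KᵀK)⁻¹·Kᵀ·(x' − x̄) = [-1]
z = y + H·x̄ = [-1] + [0] = [-1]

z = [-1]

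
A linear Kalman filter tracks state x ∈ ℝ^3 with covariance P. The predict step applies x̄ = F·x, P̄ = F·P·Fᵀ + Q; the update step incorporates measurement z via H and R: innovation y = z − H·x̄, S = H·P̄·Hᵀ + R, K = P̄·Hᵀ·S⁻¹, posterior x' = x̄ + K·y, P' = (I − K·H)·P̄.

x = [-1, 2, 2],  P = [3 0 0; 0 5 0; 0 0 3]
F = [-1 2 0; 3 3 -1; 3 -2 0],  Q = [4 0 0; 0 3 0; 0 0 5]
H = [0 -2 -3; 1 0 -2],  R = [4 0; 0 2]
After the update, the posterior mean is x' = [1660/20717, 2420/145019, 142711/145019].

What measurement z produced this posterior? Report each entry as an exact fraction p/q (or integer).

x̄ = F·x = [5, 1, -7]
P̄ = F·P·Fᵀ + Q = [27 21 -29; 21 78 -3; -29 -3 52]
S = H·P̄·Hᵀ + R = [748 345; 345 353]
K = P̄·Hᵀ·S⁻¹ = [-1920/20717 6865/20717; -61206/145019 70911/145019; -7065/145019 -47734/145019]
x' − x̄ = [-101925/20717, -142599/145019, 1157844/145019] = K·y
y = (KᵀK)⁻¹·Kᵀ·(x' − x̄) = [-22, -21]
z = y + H·x̄ = [-22, -21] + [19, 19] = [-3, -2]

z = [-3, -2]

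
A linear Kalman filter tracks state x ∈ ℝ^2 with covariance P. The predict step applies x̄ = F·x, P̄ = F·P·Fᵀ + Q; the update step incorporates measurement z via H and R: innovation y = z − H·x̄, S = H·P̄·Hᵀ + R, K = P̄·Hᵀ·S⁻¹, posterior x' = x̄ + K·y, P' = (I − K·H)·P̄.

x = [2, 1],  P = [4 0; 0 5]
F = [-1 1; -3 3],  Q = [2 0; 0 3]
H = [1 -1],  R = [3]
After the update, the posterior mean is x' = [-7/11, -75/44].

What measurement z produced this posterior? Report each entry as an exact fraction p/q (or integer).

x̄ = F·x = [-1, -3]
P̄ = F·P·Fᵀ + Q = [11 27; 27 84]
S = H·P̄·Hᵀ + R = [44]
K = P̄·Hᵀ·S⁻¹ = [-4/11; -57/44]
x' − x̄ = [4/11, 57/44] = K·y
y = (KᵀK)⁻¹·Kᵀ·(x' − x̄) = [-1]
z = y + H·x̄ = [-1] + [2] = [1]

z = [1]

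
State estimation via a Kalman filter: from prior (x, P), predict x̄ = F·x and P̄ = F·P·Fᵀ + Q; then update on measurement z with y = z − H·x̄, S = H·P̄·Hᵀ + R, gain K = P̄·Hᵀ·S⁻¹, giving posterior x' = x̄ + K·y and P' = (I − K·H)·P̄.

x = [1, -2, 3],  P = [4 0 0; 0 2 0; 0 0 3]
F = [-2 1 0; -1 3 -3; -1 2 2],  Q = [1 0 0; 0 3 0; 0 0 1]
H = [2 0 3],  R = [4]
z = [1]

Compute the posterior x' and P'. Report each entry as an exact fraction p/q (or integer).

x' = [-1352/449, -7052/449, 1043/449]
P' = [3055/449 4658/449 -1938/449; 4658/449 22864/449 -3076/449; -1938/449 -3076/449 1424/449]

x̄ = F·x = [-4, -16, 1]
P̄ = F·P·Fᵀ + Q = [19 14 12; 14 52 -2; 12 -2 25]
y = z − H·x̄ = [6]
S = H·P̄·Hᵀ + R = [449]
K = P̄·Hᵀ·S⁻¹ = [74/449; 22/449; 99/449]
x' = x̄ + K·y = [-1352/449, -7052/449, 1043/449]
P' = (I − K·H)·P̄ = [3055/449 4658/449 -1938/449; 4658/449 22864/449 -3076/449; -1938/449 -3076/449 1424/449]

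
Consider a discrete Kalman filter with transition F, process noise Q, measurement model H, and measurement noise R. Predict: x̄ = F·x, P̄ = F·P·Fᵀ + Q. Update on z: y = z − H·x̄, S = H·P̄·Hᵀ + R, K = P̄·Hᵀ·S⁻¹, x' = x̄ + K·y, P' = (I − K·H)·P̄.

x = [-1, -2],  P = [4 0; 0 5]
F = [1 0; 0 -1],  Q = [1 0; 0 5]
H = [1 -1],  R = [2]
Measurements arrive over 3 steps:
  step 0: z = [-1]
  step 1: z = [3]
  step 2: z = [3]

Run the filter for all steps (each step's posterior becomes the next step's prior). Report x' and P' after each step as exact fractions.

step 0: x̄ = F·x = [-1, 2]
step 0: P̄ = F·P·Fᵀ + Q = [5 0; 0 10]
step 0: y = z − H·x̄ = [2]
step 0: S = H·P̄·Hᵀ + R = [17]
step 0: K = P̄·Hᵀ·S⁻¹ = [5/17; -10/17]
step 0: x' = x̄ + K·y = [-7/17, 14/17]
step 0: P' = (I − K·H)·P̄ = [60/17 50/17; 50/17 70/17]
step 1: x̄ = F·x = [-7/17, -14/17]
step 1: P̄ = F·P·Fᵀ + Q = [77/17 -50/17; -50/17 155/17]
step 1: y = z − H·x̄ = [44/17]
step 1: S = H·P̄·Hᵀ + R = [366/17]
step 1: K = P̄·Hᵀ·S⁻¹ = [127/366; -205/366]
step 1: x' = x̄ + K·y = [89/183, -416/183]
step 1: P' = (I − K·H)·P̄ = [709/366 455/366; 455/366 865/366]
step 2: x̄ = F·x = [89/183, 416/183]
step 2: P̄ = F·P·Fᵀ + Q = [1075/366 -455/366; -455/366 2695/366]
step 2: y = z − H·x̄ = [292/61]
step 2: S = H·P̄·Hᵀ + R = [902/61]
step 2: K = P̄·Hᵀ·S⁻¹ = [255/902; -525/902]
step 2: x' = x̄ + K·y = [2489/1353, -694/1353]
step 2: P' = (I − K·H)·P̄ = [2375/1353 1610/1353; 1610/1353 3185/1353]

step 0: x' = [-7/17, 14/17], P' = [60/17 50/17; 50/17 70/17]
step 1: x' = [89/183, -416/183], P' = [709/366 455/366; 455/366 865/366]
step 2: x' = [2489/1353, -694/1353], P' = [2375/1353 1610/1353; 1610/1353 3185/1353]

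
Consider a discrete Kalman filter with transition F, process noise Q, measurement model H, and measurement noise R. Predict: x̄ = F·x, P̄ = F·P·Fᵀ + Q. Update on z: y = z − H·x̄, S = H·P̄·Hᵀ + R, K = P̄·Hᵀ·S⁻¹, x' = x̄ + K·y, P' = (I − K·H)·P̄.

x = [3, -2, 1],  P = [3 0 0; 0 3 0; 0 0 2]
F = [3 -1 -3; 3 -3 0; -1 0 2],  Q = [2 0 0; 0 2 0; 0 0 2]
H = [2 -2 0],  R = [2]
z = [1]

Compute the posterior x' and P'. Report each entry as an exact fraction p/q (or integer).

x̄ = F·x = [8, 15, -1]
P̄ = F·P·Fᵀ + Q = [50 36 -21; 36 56 -9; -21 -9 13]
y = z − H·x̄ = [15]
S = H·P̄·Hᵀ + R = [138]
K = P̄·Hᵀ·S⁻¹ = [14/69; -20/69; -4/23]
x' = x̄ + K·y = [254/23, 245/23, -83/23]
P' = (I − K·H)·P̄ = [3058/69 3044/69 -371/23; 3044/69 3064/69 -367/23; -371/23 -367/23 203/23]

x' = [254/23, 245/23, -83/23]
P' = [3058/69 3044/69 -371/23; 3044/69 3064/69 -367/23; -371/23 -367/23 203/23]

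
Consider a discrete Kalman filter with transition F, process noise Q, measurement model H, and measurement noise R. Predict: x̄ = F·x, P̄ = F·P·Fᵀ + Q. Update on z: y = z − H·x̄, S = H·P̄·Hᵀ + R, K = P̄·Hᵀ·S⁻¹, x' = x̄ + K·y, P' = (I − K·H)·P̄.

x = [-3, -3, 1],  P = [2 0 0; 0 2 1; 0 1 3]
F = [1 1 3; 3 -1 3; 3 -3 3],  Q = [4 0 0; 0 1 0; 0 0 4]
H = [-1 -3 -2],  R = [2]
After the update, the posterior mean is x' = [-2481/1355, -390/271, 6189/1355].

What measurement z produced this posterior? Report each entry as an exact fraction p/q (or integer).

x̄ = F·x = [-3, -3, 3]
P̄ = F·P·Fᵀ + Q = [41 31 21; 31 42 39; 21 39 49]
S = H·P̄·Hᵀ + R = [1355]
K = P̄·Hᵀ·S⁻¹ = [-176/1355; -47/271; -236/1355]
x' − x̄ = [1584/1355, 423/271, 2124/1355] = K·y
y = (KᵀK)⁻¹·Kᵀ·(x' − x̄) = [-9]
z = y + H·x̄ = [-9] + [6] = [-3]

z = [-3]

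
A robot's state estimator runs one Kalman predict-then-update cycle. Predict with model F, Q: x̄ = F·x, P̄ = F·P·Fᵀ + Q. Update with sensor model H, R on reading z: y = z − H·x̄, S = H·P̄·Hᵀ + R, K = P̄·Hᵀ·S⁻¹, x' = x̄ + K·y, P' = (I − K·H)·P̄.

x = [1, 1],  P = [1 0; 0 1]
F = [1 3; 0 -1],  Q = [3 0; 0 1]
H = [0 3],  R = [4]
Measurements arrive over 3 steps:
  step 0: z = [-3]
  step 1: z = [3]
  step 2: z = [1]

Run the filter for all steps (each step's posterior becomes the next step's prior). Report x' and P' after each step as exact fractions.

step 0: x' = [4, -1], P' = [205/22 -6/11; -6/11 4/11]
step 1: x' = [1, 1], P' = [4351/358 -24/179; -24/179 60/179]
step 2: x' = [9596/2867, 1/2867], P' = [97129/5734 -624/2867; -624/2867 956/2867]

step 0: x̄ = F·x = [4, -1]
step 0: P̄ = F·P·Fᵀ + Q = [13 -3; -3 2]
step 0: y = z − H·x̄ = [0]
step 0: S = H·P̄·Hᵀ + R = [22]
step 0: K = P̄·Hᵀ·S⁻¹ = [-9/22; 3/11]
step 0: x' = x̄ + K·y = [4, -1]
step 0: P' = (I − K·H)·P̄ = [205/22 -6/11; -6/11 4/11]
step 1: x̄ = F·x = [1, 1]
step 1: P̄ = F·P·Fᵀ + Q = [271/22 -6/11; -6/11 15/11]
step 1: y = z − H·x̄ = [0]
step 1: S = H·P̄·Hᵀ + R = [179/11]
step 1: K = P̄·Hᵀ·S⁻¹ = [-18/179; 45/179]
step 1: x' = x̄ + K·y = [1, 1]
step 1: P' = (I − K·H)·P̄ = [4351/358 -24/179; -24/179 60/179]
step 2: x̄ = F·x = [4, -1]
step 2: P̄ = F·P·Fᵀ + Q = [6217/358 -156/179; -156/179 239/179]
step 2: y = z − H·x̄ = [4]
step 2: S = H·P̄·Hᵀ + R = [2867/179]
step 2: K = P̄·Hᵀ·S⁻¹ = [-468/2867; 717/2867]
step 2: x' = x̄ + K·y = [9596/2867, 1/2867]
step 2: P' = (I − K·H)·P̄ = [97129/5734 -624/2867; -624/2867 956/2867]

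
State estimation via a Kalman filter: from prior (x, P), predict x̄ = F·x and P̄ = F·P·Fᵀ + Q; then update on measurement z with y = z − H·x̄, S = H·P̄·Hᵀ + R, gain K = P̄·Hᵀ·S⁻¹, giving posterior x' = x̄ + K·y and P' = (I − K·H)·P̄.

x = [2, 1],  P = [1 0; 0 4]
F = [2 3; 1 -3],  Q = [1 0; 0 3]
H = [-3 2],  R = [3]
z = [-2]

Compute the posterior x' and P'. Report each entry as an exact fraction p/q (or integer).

x̄ = F·x = [7, -1]
P̄ = F·P·Fᵀ + Q = [41 -34; -34 40]
y = z − H·x̄ = [21]
S = H·P̄·Hᵀ + R = [940]
K = P̄·Hᵀ·S⁻¹ = [-191/940; 91/470]
x' = x̄ + K·y = [2569/940, 1441/470]
P' = (I − K·H)·P̄ = [2059/940 1401/470; 1401/470 1119/235]

x' = [2569/940, 1441/470]
P' = [2059/940 1401/470; 1401/470 1119/235]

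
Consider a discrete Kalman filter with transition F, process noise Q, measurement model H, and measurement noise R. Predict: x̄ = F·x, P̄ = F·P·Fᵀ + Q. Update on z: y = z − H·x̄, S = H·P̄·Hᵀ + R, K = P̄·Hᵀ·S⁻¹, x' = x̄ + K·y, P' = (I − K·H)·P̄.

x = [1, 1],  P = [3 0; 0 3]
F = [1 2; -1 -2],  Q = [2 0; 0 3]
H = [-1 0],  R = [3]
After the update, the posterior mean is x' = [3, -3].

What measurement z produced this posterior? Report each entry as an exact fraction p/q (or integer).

z = [-3]

x̄ = F·x = [3, -3]
P̄ = F·P·Fᵀ + Q = [17 -15; -15 18]
S = H·P̄·Hᵀ + R = [20]
K = P̄·Hᵀ·S⁻¹ = [-17/20; 3/4]
x' − x̄ = [0, 0] = K·y
y = (KᵀK)⁻¹·Kᵀ·(x' − x̄) = [0]
z = y + H·x̄ = [0] + [-3] = [-3]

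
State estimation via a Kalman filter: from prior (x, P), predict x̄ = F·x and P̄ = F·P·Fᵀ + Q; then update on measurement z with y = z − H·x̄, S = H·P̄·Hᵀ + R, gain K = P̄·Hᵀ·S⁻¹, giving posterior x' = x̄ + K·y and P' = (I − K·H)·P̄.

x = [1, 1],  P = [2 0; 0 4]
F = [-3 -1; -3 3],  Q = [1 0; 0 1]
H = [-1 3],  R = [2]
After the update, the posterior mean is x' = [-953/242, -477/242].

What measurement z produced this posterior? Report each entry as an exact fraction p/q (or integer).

x̄ = F·x = [-4, 0]
P̄ = F·P·Fᵀ + Q = [23 6; 6 55]
S = H·P̄·Hᵀ + R = [484]
K = P̄·Hᵀ·S⁻¹ = [-5/484; 159/484]
x' − x̄ = [15/242, -477/242] = K·y
y = (KᵀK)⁻¹·Kᵀ·(x' − x̄) = [-6]
z = y + H·x̄ = [-6] + [4] = [-2]

z = [-2]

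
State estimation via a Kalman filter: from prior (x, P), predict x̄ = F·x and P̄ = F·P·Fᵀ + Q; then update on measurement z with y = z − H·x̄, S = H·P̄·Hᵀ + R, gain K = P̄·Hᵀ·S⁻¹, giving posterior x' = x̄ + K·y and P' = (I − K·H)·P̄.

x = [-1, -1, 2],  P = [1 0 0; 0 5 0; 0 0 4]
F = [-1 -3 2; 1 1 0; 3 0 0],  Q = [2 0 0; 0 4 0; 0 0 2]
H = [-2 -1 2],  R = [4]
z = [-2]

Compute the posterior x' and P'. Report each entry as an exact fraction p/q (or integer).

x' = [-14/131, -10/131, -168/131]
P' = [1422/131 -444/131 1082/131; -444/131 918/131 43/131; 1082/131 43/131 2257/262]

x̄ = F·x = [8, -2, -3]
P̄ = F·P·Fᵀ + Q = [64 -16 -3; -16 10 3; -3 3 11]
y = z − H·x̄ = [18]
S = H·P̄·Hᵀ + R = [262]
K = P̄·Hᵀ·S⁻¹ = [-59/131; 14/131; 25/262]
x' = x̄ + K·y = [-14/131, -10/131, -168/131]
P' = (I − K·H)·P̄ = [1422/131 -444/131 1082/131; -444/131 918/131 43/131; 1082/131 43/131 2257/262]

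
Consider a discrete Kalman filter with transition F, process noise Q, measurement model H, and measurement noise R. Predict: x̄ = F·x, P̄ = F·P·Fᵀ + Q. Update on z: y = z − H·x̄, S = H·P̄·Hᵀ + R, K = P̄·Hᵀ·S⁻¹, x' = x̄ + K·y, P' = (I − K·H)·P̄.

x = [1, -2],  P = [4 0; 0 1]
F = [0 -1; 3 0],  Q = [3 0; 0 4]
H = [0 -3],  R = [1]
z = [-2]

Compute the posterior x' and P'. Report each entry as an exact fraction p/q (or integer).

x' = [2, 243/361]
P' = [4 0; 0 40/361]

x̄ = F·x = [2, 3]
P̄ = F·P·Fᵀ + Q = [4 0; 0 40]
y = z − H·x̄ = [7]
S = H·P̄·Hᵀ + R = [361]
K = P̄·Hᵀ·S⁻¹ = [0; -120/361]
x' = x̄ + K·y = [2, 243/361]
P' = (I − K·H)·P̄ = [4 0; 0 40/361]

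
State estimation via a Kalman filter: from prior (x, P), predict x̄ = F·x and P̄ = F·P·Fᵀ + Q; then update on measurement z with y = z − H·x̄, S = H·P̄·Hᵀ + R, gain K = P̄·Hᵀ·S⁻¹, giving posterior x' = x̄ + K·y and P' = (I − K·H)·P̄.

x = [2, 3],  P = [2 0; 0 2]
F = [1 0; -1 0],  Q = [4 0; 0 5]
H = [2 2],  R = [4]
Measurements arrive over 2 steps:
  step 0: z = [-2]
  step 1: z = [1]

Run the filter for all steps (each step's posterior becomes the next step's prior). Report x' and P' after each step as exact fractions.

step 0: x̄ = F·x = [2, -2]
step 0: P̄ = F·P·Fᵀ + Q = [6 -2; -2 7]
step 0: y = z − H·x̄ = [-2]
step 0: S = H·P̄·Hᵀ + R = [40]
step 0: K = P̄·Hᵀ·S⁻¹ = [1/5; 1/4]
step 0: x' = x̄ + K·y = [8/5, -5/2]
step 0: P' = (I − K·H)·P̄ = [22/5 -4; -4 9/2]
step 1: x̄ = F·x = [8/5, -8/5]
step 1: P̄ = F·P·Fᵀ + Q = [42/5 -22/5; -22/5 47/5]
step 1: y = z − H·x̄ = [1]
step 1: S = H·P̄·Hᵀ + R = [40]
step 1: K = P̄·Hᵀ·S⁻¹ = [1/5; 1/4]
step 1: x' = x̄ + K·y = [9/5, -27/20]
step 1: P' = (I − K·H)·P̄ = [34/5 -32/5; -32/5 69/10]

step 0: x' = [8/5, -5/2], P' = [22/5 -4; -4 9/2]
step 1: x' = [9/5, -27/20], P' = [34/5 -32/5; -32/5 69/10]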